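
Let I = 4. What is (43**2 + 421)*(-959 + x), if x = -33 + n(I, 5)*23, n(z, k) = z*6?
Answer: -998800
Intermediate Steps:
n(z, k) = 6*z
x = 519 (x = -33 + (6*4)*23 = -33 + 24*23 = -33 + 552 = 519)
(43**2 + 421)*(-959 + x) = (43**2 + 421)*(-959 + 519) = (1849 + 421)*(-440) = 2270*(-440) = -998800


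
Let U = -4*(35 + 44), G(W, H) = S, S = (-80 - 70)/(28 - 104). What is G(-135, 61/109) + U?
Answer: -11933/38 ≈ -314.03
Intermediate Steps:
S = 75/38 (S = -150/(-76) = -150*(-1/76) = 75/38 ≈ 1.9737)
G(W, H) = 75/38
U = -316 (U = -4*79 = -316)
G(-135, 61/109) + U = 75/38 - 316 = -11933/38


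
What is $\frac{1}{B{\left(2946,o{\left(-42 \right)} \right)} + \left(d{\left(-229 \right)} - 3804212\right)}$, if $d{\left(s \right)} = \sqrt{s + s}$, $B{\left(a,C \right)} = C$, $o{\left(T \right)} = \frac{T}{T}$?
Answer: $- \frac{3804211}{14472021332979} - \frac{i \sqrt{458}}{14472021332979} \approx -2.6287 \cdot 10^{-7} - 1.4788 \cdot 10^{-12} i$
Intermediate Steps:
$o{\left(T \right)} = 1$
$d{\left(s \right)} = \sqrt{2} \sqrt{s}$ ($d{\left(s \right)} = \sqrt{2 s} = \sqrt{2} \sqrt{s}$)
$\frac{1}{B{\left(2946,o{\left(-42 \right)} \right)} + \left(d{\left(-229 \right)} - 3804212\right)} = \frac{1}{1 + \left(\sqrt{2} \sqrt{-229} - 3804212\right)} = \frac{1}{1 - \left(3804212 - \sqrt{2} i \sqrt{229}\right)} = \frac{1}{1 - \left(3804212 - i \sqrt{458}\right)} = \frac{1}{-3804211 + i \sqrt{458}}$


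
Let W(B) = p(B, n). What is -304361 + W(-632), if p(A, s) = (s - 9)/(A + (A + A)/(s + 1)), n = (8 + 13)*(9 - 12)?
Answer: -240445097/790 ≈ -3.0436e+5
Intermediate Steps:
n = -63 (n = 21*(-3) = -63)
p(A, s) = (-9 + s)/(A + 2*A/(1 + s)) (p(A, s) = (-9 + s)/(A + (2*A)/(1 + s)) = (-9 + s)/(A + 2*A/(1 + s)))
W(B) = -372/(5*B) (W(B) = (-9 + (-63)² - 8*(-63))/(B*(3 - 63)) = (-9 + 3969 + 504)/(B*(-60)) = -1/60*4464/B = -372/(5*B))
-304361 + W(-632) = -304361 - 372/5/(-632) = -304361 - 372/5*(-1/632) = -304361 + 93/790 = -240445097/790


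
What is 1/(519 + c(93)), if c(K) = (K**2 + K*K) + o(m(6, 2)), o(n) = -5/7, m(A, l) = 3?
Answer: 7/124714 ≈ 5.6128e-5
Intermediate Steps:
o(n) = -5/7 (o(n) = -5*1/7 = -5/7)
c(K) = -5/7 + 2*K**2 (c(K) = (K**2 + K*K) - 5/7 = (K**2 + K**2) - 5/7 = 2*K**2 - 5/7 = -5/7 + 2*K**2)
1/(519 + c(93)) = 1/(519 + (-5/7 + 2*93**2)) = 1/(519 + (-5/7 + 2*8649)) = 1/(519 + (-5/7 + 17298)) = 1/(519 + 121081/7) = 1/(124714/7) = 7/124714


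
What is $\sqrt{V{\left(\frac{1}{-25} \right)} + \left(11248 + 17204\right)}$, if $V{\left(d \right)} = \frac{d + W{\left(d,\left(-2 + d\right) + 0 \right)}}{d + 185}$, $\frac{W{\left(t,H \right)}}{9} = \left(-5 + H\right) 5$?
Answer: $\frac{\sqrt{131554127}}{68} \approx 168.67$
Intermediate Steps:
$W{\left(t,H \right)} = -225 + 45 H$ ($W{\left(t,H \right)} = 9 \left(-5 + H\right) 5 = 9 \left(-25 + 5 H\right) = -225 + 45 H$)
$V{\left(d \right)} = \frac{-315 + 46 d}{185 + d}$ ($V{\left(d \right)} = \frac{d + \left(-225 + 45 \left(\left(-2 + d\right) + 0\right)\right)}{d + 185} = \frac{d + \left(-225 + 45 \left(-2 + d\right)\right)}{185 + d} = \frac{d + \left(-225 + \left(-90 + 45 d\right)\right)}{185 + d} = \frac{d + \left(-315 + 45 d\right)}{185 + d} = \frac{-315 + 46 d}{185 + d}$)
$\sqrt{V{\left(\frac{1}{-25} \right)} + \left(11248 + 17204\right)} = \sqrt{\frac{-315 + \frac{46}{-25}}{185 + \frac{1}{-25}} + \left(11248 + 17204\right)} = \sqrt{\frac{-315 + 46 \left(- \frac{1}{25}\right)}{185 - \frac{1}{25}} + 28452} = \sqrt{\frac{-315 - \frac{46}{25}}{\frac{4624}{25}} + 28452} = \sqrt{\frac{25}{4624} \left(- \frac{7921}{25}\right) + 28452} = \sqrt{- \frac{7921}{4624} + 28452} = \sqrt{\frac{131554127}{4624}} = \frac{\sqrt{131554127}}{68}$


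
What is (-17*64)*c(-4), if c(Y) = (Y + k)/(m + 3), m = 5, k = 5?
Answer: -136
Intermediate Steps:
c(Y) = 5/8 + Y/8 (c(Y) = (Y + 5)/(5 + 3) = (5 + Y)/8 = (5 + Y)*(1/8) = 5/8 + Y/8)
(-17*64)*c(-4) = (-17*64)*(5/8 + (1/8)*(-4)) = -1088*(5/8 - 1/2) = -1088*1/8 = -136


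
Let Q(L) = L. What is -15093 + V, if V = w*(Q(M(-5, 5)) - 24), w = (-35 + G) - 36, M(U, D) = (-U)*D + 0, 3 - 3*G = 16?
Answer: -45505/3 ≈ -15168.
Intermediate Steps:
G = -13/3 (G = 1 - ⅓*16 = 1 - 16/3 = -13/3 ≈ -4.3333)
M(U, D) = -D*U (M(U, D) = -D*U + 0 = -D*U)
w = -226/3 (w = (-35 - 13/3) - 36 = -118/3 - 36 = -226/3 ≈ -75.333)
V = -226/3 (V = -226*(-1*5*(-5) - 24)/3 = -226*(25 - 24)/3 = -226/3*1 = -226/3 ≈ -75.333)
-15093 + V = -15093 - 226/3 = -45505/3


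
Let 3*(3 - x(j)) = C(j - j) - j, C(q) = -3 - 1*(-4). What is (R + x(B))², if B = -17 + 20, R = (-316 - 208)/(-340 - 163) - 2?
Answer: 16703569/2277081 ≈ 7.3355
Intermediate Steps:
C(q) = 1 (C(q) = -3 + 4 = 1)
R = -482/503 (R = -524/(-503) - 2 = -524*(-1/503) - 2 = 524/503 - 2 = -482/503 ≈ -0.95825)
B = 3
x(j) = 8/3 + j/3 (x(j) = 3 - (1 - j)/3 = 3 + (-⅓ + j/3) = 8/3 + j/3)
(R + x(B))² = (-482/503 + (8/3 + (⅓)*3))² = (-482/503 + (8/3 + 1))² = (-482/503 + 11/3)² = (4087/1509)² = 16703569/2277081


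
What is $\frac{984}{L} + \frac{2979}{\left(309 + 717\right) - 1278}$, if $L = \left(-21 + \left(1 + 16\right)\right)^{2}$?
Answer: $\frac{1391}{28} \approx 49.679$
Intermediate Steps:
$L = 16$ ($L = \left(-21 + 17\right)^{2} = \left(-4\right)^{2} = 16$)
$\frac{984}{L} + \frac{2979}{\left(309 + 717\right) - 1278} = \frac{984}{16} + \frac{2979}{\left(309 + 717\right) - 1278} = 984 \cdot \frac{1}{16} + \frac{2979}{1026 - 1278} = \frac{123}{2} + \frac{2979}{-252} = \frac{123}{2} + 2979 \left(- \frac{1}{252}\right) = \frac{123}{2} - \frac{331}{28} = \frac{1391}{28}$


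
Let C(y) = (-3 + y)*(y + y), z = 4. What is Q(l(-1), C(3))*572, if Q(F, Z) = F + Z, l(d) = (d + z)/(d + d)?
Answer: -858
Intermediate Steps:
C(y) = 2*y*(-3 + y) (C(y) = (-3 + y)*(2*y) = 2*y*(-3 + y))
l(d) = (4 + d)/(2*d) (l(d) = (d + 4)/(d + d) = (4 + d)/((2*d)) = (4 + d)*(1/(2*d)) = (4 + d)/(2*d))
Q(l(-1), C(3))*572 = ((1/2)*(4 - 1)/(-1) + 2*3*(-3 + 3))*572 = ((1/2)*(-1)*3 + 2*3*0)*572 = (-3/2 + 0)*572 = -3/2*572 = -858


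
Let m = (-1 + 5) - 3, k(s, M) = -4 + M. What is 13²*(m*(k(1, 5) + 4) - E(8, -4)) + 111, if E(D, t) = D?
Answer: -396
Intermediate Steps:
m = 1 (m = 4 - 3 = 1)
13²*(m*(k(1, 5) + 4) - E(8, -4)) + 111 = 13²*(1*((-4 + 5) + 4) - 1*8) + 111 = 169*(1*(1 + 4) - 8) + 111 = 169*(1*5 - 8) + 111 = 169*(5 - 8) + 111 = 169*(-3) + 111 = -507 + 111 = -396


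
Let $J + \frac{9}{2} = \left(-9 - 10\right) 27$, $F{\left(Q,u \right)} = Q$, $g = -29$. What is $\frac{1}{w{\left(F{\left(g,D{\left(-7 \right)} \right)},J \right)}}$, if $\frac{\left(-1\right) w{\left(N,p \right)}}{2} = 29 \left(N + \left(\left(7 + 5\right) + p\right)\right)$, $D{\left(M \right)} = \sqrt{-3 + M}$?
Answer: $\frac{1}{31001} \approx 3.2257 \cdot 10^{-5}$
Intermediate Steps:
$J = - \frac{1035}{2}$ ($J = - \frac{9}{2} + \left(-9 - 10\right) 27 = - \frac{9}{2} - 513 = - \frac{1035}{2} \approx -517.5$)
$w{\left(N,p \right)} = -696 - 58 N - 58 p$ ($w{\left(N,p \right)} = - 2 \cdot 29 \left(N + \left(\left(7 + 5\right) + p\right)\right) = - 2 \cdot 29 \left(N + \left(12 + p\right)\right) = - 2 \cdot 29 \left(12 + N + p\right) = - 2 \left(348 + 29 N + 29 p\right) = -696 - 58 N - 58 p$)
$\frac{1}{w{\left(F{\left(g,D{\left(-7 \right)} \right)},J \right)}} = \frac{1}{-696 - -1682 - -30015} = \frac{1}{-696 + 1682 + 30015} = \frac{1}{31001}$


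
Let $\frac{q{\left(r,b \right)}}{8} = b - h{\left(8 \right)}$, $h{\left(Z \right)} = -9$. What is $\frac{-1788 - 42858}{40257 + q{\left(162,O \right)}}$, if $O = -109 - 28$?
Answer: $- \frac{44646}{39233} \approx -1.138$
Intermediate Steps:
$O = -137$
$q{\left(r,b \right)} = 72 + 8 b$ ($q{\left(r,b \right)} = 8 \left(b - -9\right) = 8 \left(b + 9\right) = 8 \left(9 + b\right) = 72 + 8 b$)
$\frac{-1788 - 42858}{40257 + q{\left(162,O \right)}} = \frac{-1788 - 42858}{40257 + \left(72 + 8 \left(-137\right)\right)} = - \frac{44646}{40257 + \left(72 - 1096\right)} = - \frac{44646}{40257 - 1024} = - \frac{44646}{39233}$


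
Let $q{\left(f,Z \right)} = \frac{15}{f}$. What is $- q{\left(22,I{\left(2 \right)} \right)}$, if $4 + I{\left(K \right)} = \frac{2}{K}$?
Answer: $- \frac{15}{22} \approx -0.68182$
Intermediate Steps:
$I{\left(K \right)} = -4 + \frac{2}{K}$
$- q{\left(22,I{\left(2 \right)} \right)} = - \frac{15}{22}$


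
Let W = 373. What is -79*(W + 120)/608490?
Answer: -38947/608490 ≈ -0.064006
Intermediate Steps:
-79*(W + 120)/608490 = -79*(373 + 120)/608490 = -79*493*(1/608490) = -38947*1/608490 = -38947/608490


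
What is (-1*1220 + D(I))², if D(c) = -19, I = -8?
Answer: 1535121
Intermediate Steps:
(-1*1220 + D(I))² = (-1*1220 - 19)² = (-1220 - 19)² = (-1239)² = 1535121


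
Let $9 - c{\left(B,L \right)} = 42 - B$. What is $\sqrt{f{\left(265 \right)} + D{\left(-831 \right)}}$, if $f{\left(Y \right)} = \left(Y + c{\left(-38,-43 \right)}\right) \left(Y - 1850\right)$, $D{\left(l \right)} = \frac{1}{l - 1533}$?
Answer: $\frac{i \sqrt{429601659351}}{1182} \approx 554.52 i$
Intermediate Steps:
$D{\left(l \right)} = \frac{1}{-1533 + l}$
$c{\left(B,L \right)} = -33 + B$ ($c{\left(B,L \right)} = 9 - \left(42 - B\right) = 9 + \left(-42 + B\right) = -33 + B$)
$f{\left(Y \right)} = \left(-1850 + Y\right) \left(-71 + Y\right)$ ($f{\left(Y \right)} = \left(Y - 71\right) \left(Y - 1850\right) = \left(Y - 71\right) \left(-1850 + Y\right) = \left(-71 + Y\right) \left(-1850 + Y\right) = \left(-1850 + Y\right) \left(-71 + Y\right)$)
$\sqrt{f{\left(265 \right)} + D{\left(-831 \right)}} = \sqrt{\left(131350 + 265^{2} - 509065\right) + \frac{1}{-1533 - 831}} = \sqrt{\left(131350 + 70225 - 509065\right) + \frac{1}{-2364}} = \sqrt{-307490 - \frac{1}{2364}} = \sqrt{- \frac{726906361}{2364}} = \frac{i \sqrt{429601659351}}{1182}$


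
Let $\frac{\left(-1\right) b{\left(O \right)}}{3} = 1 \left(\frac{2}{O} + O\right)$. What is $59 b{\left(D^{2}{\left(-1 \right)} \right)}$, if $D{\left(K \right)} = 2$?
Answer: $- \frac{1593}{2} \approx -796.5$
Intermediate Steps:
$b{\left(O \right)} = - \frac{6}{O} - 3 O$ ($b{\left(O \right)} = - 3 \cdot 1 \left(\frac{2}{O} + O\right) = - 3 \cdot 1 \left(O + \frac{2}{O}\right) = - 3 \left(O + \frac{2}{O}\right) = - \frac{6}{O} - 3 O$)
$59 b{\left(D^{2}{\left(-1 \right)} \right)} = 59 \left(- \frac{6}{2^{2}} - 3 \cdot 2^{2}\right) = 59 \left(- \frac{6}{4} - 12\right) = 59 \left(\left(-6\right) \frac{1}{4} - 12\right) = 59 \left(- \frac{3}{2} - 12\right) = 59 \left(- \frac{27}{2}\right) = - \frac{1593}{2}$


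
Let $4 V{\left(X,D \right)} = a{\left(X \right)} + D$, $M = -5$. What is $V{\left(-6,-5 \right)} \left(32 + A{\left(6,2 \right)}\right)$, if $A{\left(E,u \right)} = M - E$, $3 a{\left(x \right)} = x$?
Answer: $- \frac{147}{4} \approx -36.75$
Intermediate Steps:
$a{\left(x \right)} = \frac{x}{3}$
$A{\left(E,u \right)} = -5 - E$
$V{\left(X,D \right)} = \frac{D}{4} + \frac{X}{12}$ ($V{\left(X,D \right)} = \frac{\frac{X}{3} + D}{4} = \frac{D + \frac{X}{3}}{4} = \frac{D}{4} + \frac{X}{12}$)
$V{\left(-6,-5 \right)} \left(32 + A{\left(6,2 \right)}\right) = \left(\frac{1}{4} \left(-5\right) + \frac{1}{12} \left(-6\right)\right) \left(32 - 11\right) = \left(- \frac{5}{4} - \frac{1}{2}\right) \left(32 - 11\right) = - \frac{7 \left(32 - 11\right)}{4} = \left(- \frac{7}{4}\right) 21 = - \frac{147}{4}$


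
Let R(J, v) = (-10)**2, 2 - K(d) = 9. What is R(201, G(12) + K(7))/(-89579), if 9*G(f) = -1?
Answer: -100/89579 ≈ -0.0011163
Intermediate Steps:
K(d) = -7 (K(d) = 2 - 1*9 = 2 - 9 = -7)
G(f) = -1/9 (G(f) = (1/9)*(-1) = -1/9)
R(J, v) = 100
R(201, G(12) + K(7))/(-89579) = 100/(-89579) = 100*(-1/89579) = -100/89579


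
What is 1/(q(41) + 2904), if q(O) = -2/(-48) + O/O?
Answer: 24/69721 ≈ 0.00034423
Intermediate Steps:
q(O) = 25/24 (q(O) = -2*(-1/48) + 1 = 1/24 + 1 = 25/24)
1/(q(41) + 2904) = 1/(25/24 + 2904) = 1/(69721/24) = 24/69721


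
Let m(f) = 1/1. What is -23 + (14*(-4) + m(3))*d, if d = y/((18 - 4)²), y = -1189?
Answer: 60887/196 ≈ 310.65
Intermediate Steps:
m(f) = 1
d = -1189/196 (d = -1189/(18 - 4)² = -1189/(14²) = -1189/196 ≈ -6.0663)
-23 + (14*(-4) + m(3))*d = -23 + (14*(-4) + 1)*(-1189/196) = -23 + (-56 + 1)*(-1189/196) = -23 - 55*(-1189/196) = -23 + 65395/196 = 60887/196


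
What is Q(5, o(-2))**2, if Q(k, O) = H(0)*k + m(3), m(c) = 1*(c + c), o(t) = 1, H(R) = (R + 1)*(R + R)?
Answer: 36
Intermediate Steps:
H(R) = 2*R*(1 + R) (H(R) = (1 + R)*(2*R) = 2*R*(1 + R))
m(c) = 2*c (m(c) = 1*(2*c) = 2*c)
Q(k, O) = 6 (Q(k, O) = (2*0*(1 + 0))*k + 2*3 = (2*0*1)*k + 6 = 0*k + 6 = 0 + 6 = 6)
Q(5, o(-2))**2 = 6**2 = 36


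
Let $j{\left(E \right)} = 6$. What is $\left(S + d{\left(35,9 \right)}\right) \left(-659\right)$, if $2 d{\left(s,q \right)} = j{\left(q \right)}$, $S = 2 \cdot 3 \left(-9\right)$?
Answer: $33609$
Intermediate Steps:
$S = -54$ ($S = 6 \left(-9\right) = -54$)
$d{\left(s,q \right)} = 3$ ($d{\left(s,q \right)} = \frac{1}{2} \cdot 6 = 3$)
$\left(S + d{\left(35,9 \right)}\right) \left(-659\right) = \left(-54 + 3\right) \left(-659\right) = \left(-51\right) \left(-659\right) = 33609$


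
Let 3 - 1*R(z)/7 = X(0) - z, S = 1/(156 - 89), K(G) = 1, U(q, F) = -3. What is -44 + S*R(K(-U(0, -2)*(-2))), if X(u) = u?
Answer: -2920/67 ≈ -43.582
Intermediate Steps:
S = 1/67 ≈ 0.014925
R(z) = 21 + 7*z (R(z) = 21 - 7*(0 - z) = 21 - (-7)*z = 21 + 7*z)
-44 + S*R(K(-U(0, -2)*(-2))) = -44 + (21 + 7*1)/67 = -44 + (21 + 7)/67 = -44 + (1/67)*28 = -44 + 28/67 = -2920/67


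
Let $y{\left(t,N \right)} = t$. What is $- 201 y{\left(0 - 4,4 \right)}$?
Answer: $804$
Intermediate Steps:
$- 201 y{\left(0 - 4,4 \right)} = - 201 \left(0 - 4\right) = \left(-201\right) \left(-4\right) = 804$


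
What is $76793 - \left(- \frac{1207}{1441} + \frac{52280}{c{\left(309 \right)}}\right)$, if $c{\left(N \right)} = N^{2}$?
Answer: $\frac{10565844486040}{137588121} \approx 76793.0$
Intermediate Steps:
$76793 - \left(- \frac{1207}{1441} + \frac{52280}{c{\left(309 \right)}}\right) = 76793 - \left(- \frac{1207}{1441} + \frac{52280}{95481}\right) = 76793 + \left(\frac{1207}{1441} - \frac{52280}{95481}\right) = 76793 + \frac{39910087}{137588121} = \frac{10565844486040}{137588121}$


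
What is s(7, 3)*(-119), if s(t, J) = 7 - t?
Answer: 0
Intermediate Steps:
s(7, 3)*(-119) = (7 - 1*7)*(-119) = (7 - 7)*(-119) = 0*(-119) = 0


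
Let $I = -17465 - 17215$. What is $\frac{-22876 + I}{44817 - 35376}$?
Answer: $- \frac{57556}{9441} \approx -6.0964$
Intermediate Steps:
$I = -34680$ ($I = -17465 - 17215 = -34680$)
$\frac{-22876 + I}{44817 - 35376} = \frac{-22876 - 34680}{44817 - 35376} = - \frac{57556}{9441}$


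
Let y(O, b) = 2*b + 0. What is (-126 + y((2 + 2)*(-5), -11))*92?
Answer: -13616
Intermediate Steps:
y(O, b) = 2*b
(-126 + y((2 + 2)*(-5), -11))*92 = (-126 + 2*(-11))*92 = (-126 - 22)*92 = -148*92 = -13616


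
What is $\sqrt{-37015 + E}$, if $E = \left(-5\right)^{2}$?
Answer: $3 i \sqrt{4110} \approx 192.33 i$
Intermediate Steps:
$E = 25$
$\sqrt{-37015 + E} = \sqrt{-37015 + 25} = \sqrt{-36990} = 3 i \sqrt{4110}$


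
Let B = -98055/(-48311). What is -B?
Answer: -98055/48311 ≈ -2.0297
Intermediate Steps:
B = 98055/48311 (B = -98055*(-1/48311) = 98055/48311 ≈ 2.0297)
-B = -1*98055/48311 = -98055/48311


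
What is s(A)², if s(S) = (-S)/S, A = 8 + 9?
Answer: 1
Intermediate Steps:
A = 17
s(S) = -1
s(A)² = (-1)² = 1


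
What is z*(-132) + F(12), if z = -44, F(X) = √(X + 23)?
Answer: 5808 + √35 ≈ 5813.9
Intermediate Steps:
F(X) = √(23 + X)
z*(-132) + F(12) = -44*(-132) + √(23 + 12) = 5808 + √35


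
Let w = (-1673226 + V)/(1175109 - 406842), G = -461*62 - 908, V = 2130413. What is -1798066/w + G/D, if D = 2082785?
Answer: -575429664579034380/190444445159 ≈ -3.0215e+6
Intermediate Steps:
G = -29490 (G = -28582 - 908 = -29490)
w = 457187/768267 (w = (-1673226 + 2130413)/(1175109 - 406842) = 457187/768267 ≈ 0.59509)
-1798066/w + G/D = -1798066/457187/768267 - 29490/2082785 = -1798066*768267/457187 - 29490*1/2082785 = -1381394771622/457187 - 5898/416557 = -575429664579034380/190444445159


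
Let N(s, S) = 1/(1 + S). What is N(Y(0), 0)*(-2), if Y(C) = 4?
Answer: -2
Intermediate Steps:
N(Y(0), 0)*(-2) = -2/(1 + 0) = -2/1 = 1*(-2) = -2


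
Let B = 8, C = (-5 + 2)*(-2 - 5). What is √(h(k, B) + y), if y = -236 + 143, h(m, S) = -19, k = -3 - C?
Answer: 4*I*√7 ≈ 10.583*I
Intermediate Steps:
C = 21 (C = -3*(-7) = 21)
k = -24 (k = -3 - 1*21 = -3 - 21 = -24)
y = -93
√(h(k, B) + y) = √(-19 - 93) = √(-112) = 4*I*√7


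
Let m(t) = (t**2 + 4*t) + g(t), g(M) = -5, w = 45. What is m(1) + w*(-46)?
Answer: -2070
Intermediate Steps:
m(t) = -5 + t**2 + 4*t (m(t) = (t**2 + 4*t) - 5 = -5 + t**2 + 4*t)
m(1) + w*(-46) = (-5 + 1**2 + 4*1) + 45*(-46) = (-5 + 1 + 4) - 2070 = 0 - 2070 = -2070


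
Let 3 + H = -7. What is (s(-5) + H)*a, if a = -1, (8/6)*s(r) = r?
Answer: 55/4 ≈ 13.750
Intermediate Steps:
H = -10 (H = -3 - 7 = -10)
s(r) = 3*r/4
(s(-5) + H)*a = ((3/4)*(-5) - 10)*(-1) = (-15/4 - 10)*(-1) = -55/4*(-1) = 55/4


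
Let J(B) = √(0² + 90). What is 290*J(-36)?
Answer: 870*√10 ≈ 2751.2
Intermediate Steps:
J(B) = 3*√10 (J(B) = √(0 + 90) = √90 = 3*√10)
290*J(-36) = 290*(3*√10) = 870*√10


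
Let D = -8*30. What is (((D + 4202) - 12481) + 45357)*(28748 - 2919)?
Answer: 951488702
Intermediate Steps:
D = -240
(((D + 4202) - 12481) + 45357)*(28748 - 2919) = (((-240 + 4202) - 12481) + 45357)*(28748 - 2919) = ((3962 - 12481) + 45357)*25829 = (-8519 + 45357)*25829 = 36838*25829 = 951488702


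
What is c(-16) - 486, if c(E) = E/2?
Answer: -494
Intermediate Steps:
c(E) = E/2 (c(E) = E*(1/2) = E/2)
c(-16) - 486 = (1/2)*(-16) - 486 = -8 - 486 = -494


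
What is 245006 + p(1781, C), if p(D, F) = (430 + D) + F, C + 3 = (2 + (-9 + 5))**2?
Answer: 247218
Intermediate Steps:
C = 1 (C = -3 + (2 + (-9 + 5))**2 = -3 + (2 - 4)**2 = -3 + (-2)**2 = -3 + 4 = 1)
p(D, F) = 430 + D + F
245006 + p(1781, C) = 245006 + (430 + 1781 + 1) = 245006 + 2212 = 247218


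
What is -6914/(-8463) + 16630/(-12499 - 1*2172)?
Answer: -39304396/124160673 ≈ -0.31656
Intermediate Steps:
-6914/(-8463) + 16630/(-12499 - 1*2172) = -6914*(-1/8463) + 16630/(-12499 - 2172) = 6914/8463 + 16630/(-14671) = 6914/8463 + 16630*(-1/14671) = 6914/8463 - 16630/14671 = -39304396/124160673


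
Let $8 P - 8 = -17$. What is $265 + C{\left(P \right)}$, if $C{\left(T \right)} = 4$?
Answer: $269$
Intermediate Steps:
$P = - \frac{9}{8}$ ($P = 1 + \frac{1}{8} \left(-17\right) = 1 - \frac{17}{8} = - \frac{9}{8} \approx -1.125$)
$265 + C{\left(P \right)} = 265 + 4 = 269$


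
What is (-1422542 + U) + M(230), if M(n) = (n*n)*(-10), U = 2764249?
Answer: 812707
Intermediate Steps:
M(n) = -10*n**2 (M(n) = n**2*(-10) = -10*n**2)
(-1422542 + U) + M(230) = (-1422542 + 2764249) - 10*230**2 = 1341707 - 10*52900 = 1341707 - 529000 = 812707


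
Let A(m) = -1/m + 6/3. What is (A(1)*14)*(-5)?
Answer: -70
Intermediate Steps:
A(m) = 2 - 1/m (A(m) = -1/m + 6*(⅓) = -1/m + 2 = 2 - 1/m)
(A(1)*14)*(-5) = ((2 - 1/1)*14)*(-5) = ((2 - 1*1)*14)*(-5) = ((2 - 1)*14)*(-5) = (1*14)*(-5) = 14*(-5) = -70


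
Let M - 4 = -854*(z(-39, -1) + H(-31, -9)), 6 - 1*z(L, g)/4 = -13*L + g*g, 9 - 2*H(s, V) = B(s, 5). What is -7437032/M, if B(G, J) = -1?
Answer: -3718516/855283 ≈ -4.3477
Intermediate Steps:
H(s, V) = 5 (H(s, V) = 9/2 - 1/2*(-1) = 9/2 + 1/2 = 5)
z(L, g) = 24 - 4*g**2 + 52*L (z(L, g) = 24 - 4*(-13*L + g*g) = 24 - 4*(-13*L + g**2) = 24 - 4*(g**2 - 13*L) = 24 + (-4*g**2 + 52*L) = 24 - 4*g**2 + 52*L)
M = 1710566 (M = 4 - 854*((24 - 4*(-1)**2 + 52*(-39)) + 5) = 4 - 854*((24 - 4*1 - 2028) + 5) = 4 - 854*((24 - 4 - 2028) + 5) = 4 - 854*(-2008 + 5) = 4 - 854*(-2003) = 4 + 1710562 = 1710566)
-7437032/M = -7437032/1710566 = -7437032*1/1710566 = -3718516/855283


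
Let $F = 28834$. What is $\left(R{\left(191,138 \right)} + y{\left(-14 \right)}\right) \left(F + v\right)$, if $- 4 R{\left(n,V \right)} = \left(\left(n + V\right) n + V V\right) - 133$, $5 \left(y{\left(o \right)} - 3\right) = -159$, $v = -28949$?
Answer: $\frac{4707249}{2} \approx 2.3536 \cdot 10^{6}$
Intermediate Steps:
$y{\left(o \right)} = - \frac{144}{5}$ ($y{\left(o \right)} = 3 + \frac{1}{5} \left(-159\right) = 3 - \frac{159}{5} = - \frac{144}{5}$)
$R{\left(n,V \right)} = \frac{133}{4} - \frac{V^{2}}{4} - \frac{n \left(V + n\right)}{4}$ ($R{\left(n,V \right)} = - \frac{\left(\left(n + V\right) n + V V\right) - 133}{4} = - \frac{\left(\left(V + n\right) n + V^{2}\right) - 133}{4} = - \frac{\left(n \left(V + n\right) + V^{2}\right) - 133}{4} = - \frac{\left(V^{2} + n \left(V + n\right)\right) - 133}{4} = - \frac{-133 + V^{2} + n \left(V + n\right)}{4} = \frac{133}{4} - \frac{V^{2}}{4} - \frac{n \left(V + n\right)}{4}$)
$\left(R{\left(191,138 \right)} + y{\left(-14 \right)}\right) \left(F + v\right) = \left(\left(\frac{133}{4} - \frac{138^{2}}{4} - \frac{191^{2}}{4} - \frac{69}{2} \cdot 191\right) - \frac{144}{5}\right) \left(28834 - 28949\right) = \left(\left(\frac{133}{4} - 4761 - \frac{36481}{4} - \frac{13179}{2}\right) - \frac{144}{5}\right) \left(-115\right) = \left(- \frac{40875}{2} - \frac{144}{5}\right) \left(-115\right) = \left(- \frac{204663}{10}\right) \left(-115\right) = \frac{4707249}{2}$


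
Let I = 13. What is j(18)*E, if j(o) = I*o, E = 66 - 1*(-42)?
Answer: 25272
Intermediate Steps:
E = 108 (E = 66 + 42 = 108)
j(o) = 13*o
j(18)*E = (13*18)*108 = 234*108 = 25272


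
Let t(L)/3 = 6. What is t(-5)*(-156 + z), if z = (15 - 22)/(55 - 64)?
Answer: -2794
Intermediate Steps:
t(L) = 18 (t(L) = 3*6 = 18)
z = 7/9 (z = -7/(-9) = -7*(-⅑) = 7/9 ≈ 0.77778)
t(-5)*(-156 + z) = 18*(-156 + 7/9) = 18*(-1397/9) = -2794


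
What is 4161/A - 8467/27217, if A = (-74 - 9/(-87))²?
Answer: 56358931334/124992684433 ≈ 0.45090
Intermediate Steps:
A = 4592449/841 (A = (-74 - 9*(-1/87))² = (-74 + 3/29)² = (-2143/29)² = 4592449/841 ≈ 5460.7)
4161/A - 8467/27217 = 4161/(4592449/841) - 8467/27217 = 4161*(841/4592449) - 8467*1/27217 = 3499401/4592449 - 8467/27217 = 56358931334/124992684433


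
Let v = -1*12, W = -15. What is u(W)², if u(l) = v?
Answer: 144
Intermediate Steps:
v = -12
u(l) = -12
u(W)² = (-12)² = 144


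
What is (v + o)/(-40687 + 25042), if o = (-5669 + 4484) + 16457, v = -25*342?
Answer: -6722/15645 ≈ -0.42966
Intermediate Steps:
v = -8550
o = 15272 (o = -1185 + 16457 = 15272)
(v + o)/(-40687 + 25042) = (-8550 + 15272)/(-40687 + 25042) = 6722/(-15645) = 6722*(-1/15645) = -6722/15645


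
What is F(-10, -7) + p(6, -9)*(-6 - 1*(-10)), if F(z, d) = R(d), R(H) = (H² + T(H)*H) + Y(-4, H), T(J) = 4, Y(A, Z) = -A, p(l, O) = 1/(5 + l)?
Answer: 279/11 ≈ 25.364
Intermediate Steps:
R(H) = 4 + H² + 4*H (R(H) = (H² + 4*H) - 1*(-4) = (H² + 4*H) + 4 = 4 + H² + 4*H)
F(z, d) = 4 + d² + 4*d
F(-10, -7) + p(6, -9)*(-6 - 1*(-10)) = (4 + (-7)² + 4*(-7)) + (-6 - 1*(-10))/(5 + 6) = (4 + 49 - 28) + (-6 + 10)/11 = 25 + (1/11)*4 = 25 + 4/11 = 279/11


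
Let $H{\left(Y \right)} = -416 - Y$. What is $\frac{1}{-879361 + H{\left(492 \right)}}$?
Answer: $- \frac{1}{880269} \approx -1.136 \cdot 10^{-6}$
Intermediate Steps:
$\frac{1}{-879361 + H{\left(492 \right)}} = \frac{1}{-879361 - 908} = \frac{1}{-880269} = - \frac{1}{880269}$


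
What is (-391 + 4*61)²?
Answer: 21609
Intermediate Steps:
(-391 + 4*61)² = (-391 + 244)² = (-147)² = 21609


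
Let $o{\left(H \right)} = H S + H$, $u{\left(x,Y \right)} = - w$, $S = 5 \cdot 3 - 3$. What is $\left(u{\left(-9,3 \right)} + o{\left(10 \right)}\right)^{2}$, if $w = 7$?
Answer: $15129$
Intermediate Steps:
$S = 12$ ($S = 15 - 3 = 12$)
$u{\left(x,Y \right)} = -7$ ($u{\left(x,Y \right)} = \left(-1\right) 7 = -7$)
$o{\left(H \right)} = 13 H$ ($o{\left(H \right)} = H 12 + H = 12 H + H = 13 H$)
$\left(u{\left(-9,3 \right)} + o{\left(10 \right)}\right)^{2} = \left(-7 + 13 \cdot 10\right)^{2} = \left(-7 + 130\right)^{2} = 123^{2} = 15129$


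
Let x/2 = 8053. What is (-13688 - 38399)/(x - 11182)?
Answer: -52087/4924 ≈ -10.578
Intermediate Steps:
x = 16106 (x = 2*8053 = 16106)
(-13688 - 38399)/(x - 11182) = (-13688 - 38399)/(16106 - 11182) = -52087/4924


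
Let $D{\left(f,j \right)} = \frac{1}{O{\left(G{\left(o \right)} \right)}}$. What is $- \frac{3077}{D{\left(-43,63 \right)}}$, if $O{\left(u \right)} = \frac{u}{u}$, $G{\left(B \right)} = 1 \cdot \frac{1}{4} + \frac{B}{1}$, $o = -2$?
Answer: $-3077$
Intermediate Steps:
$G{\left(B \right)} = \frac{1}{4} + B$ ($G{\left(B \right)} = 1 \cdot \frac{1}{4} + B 1 = \frac{1}{4} + B$)
$O{\left(u \right)} = 1$
$D{\left(f,j \right)} = 1$ ($D{\left(f,j \right)} = 1^{-1} = 1$)
$- \frac{3077}{D{\left(-43,63 \right)}} = - \frac{3077}{1} = \left(-3077\right) 1 = -3077$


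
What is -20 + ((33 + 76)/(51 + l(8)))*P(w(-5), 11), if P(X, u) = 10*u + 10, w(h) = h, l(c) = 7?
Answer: 5960/29 ≈ 205.52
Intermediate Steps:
P(X, u) = 10 + 10*u
-20 + ((33 + 76)/(51 + l(8)))*P(w(-5), 11) = -20 + ((33 + 76)/(51 + 7))*(10 + 10*11) = -20 + (109/58)*(10 + 110) = -20 + (109*(1/58))*120 = -20 + (109/58)*120 = -20 + 6540/29 = 5960/29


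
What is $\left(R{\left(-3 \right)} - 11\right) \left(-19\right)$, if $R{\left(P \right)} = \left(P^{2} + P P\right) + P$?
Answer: $-76$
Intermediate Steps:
$R{\left(P \right)} = P + 2 P^{2}$ ($R{\left(P \right)} = \left(P^{2} + P^{2}\right) + P = 2 P^{2} + P = P + 2 P^{2}$)
$\left(R{\left(-3 \right)} - 11\right) \left(-19\right) = \left(- 3 \left(1 + 2 \left(-3\right)\right) - 11\right) \left(-19\right) = \left(- 3 \left(1 - 6\right) - 11\right) \left(-19\right) = \left(\left(-3\right) \left(-5\right) - 11\right) \left(-19\right) = \left(15 - 11\right) \left(-19\right) = 4 \left(-19\right) = -76$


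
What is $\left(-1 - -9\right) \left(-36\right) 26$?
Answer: $-7488$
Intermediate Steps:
$\left(-1 - -9\right) \left(-36\right) 26 = \left(-1 + 9\right) \left(-36\right) 26 = 8 \left(-36\right) 26 = \left(-288\right) 26 = -7488$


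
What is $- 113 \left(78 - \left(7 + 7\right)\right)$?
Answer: $-7232$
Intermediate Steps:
$- 113 \left(78 - \left(7 + 7\right)\right) = - 113 \left(78 - 14\right) = \left(-113\right) 64 = -7232$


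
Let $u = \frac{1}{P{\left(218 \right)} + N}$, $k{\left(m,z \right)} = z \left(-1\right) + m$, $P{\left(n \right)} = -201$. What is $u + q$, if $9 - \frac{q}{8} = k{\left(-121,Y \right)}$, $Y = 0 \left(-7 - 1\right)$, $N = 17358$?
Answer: $\frac{17843281}{17157} \approx 1040.0$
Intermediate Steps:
$Y = 0$ ($Y = 0 \left(-8\right) = 0$)
$k{\left(m,z \right)} = m - z$ ($k{\left(m,z \right)} = - z + m = m - z$)
$q = 1040$ ($q = 72 - 8 \left(-121 - 0\right) = 72 - 8 \left(-121 + 0\right) = 72 - -968 = 72 + 968 = 1040$)
$u = \frac{1}{17157}$ ($u = \frac{1}{-201 + 17358} = \frac{1}{17157} \approx 5.8285 \cdot 10^{-5}$)
$u + q = \frac{1}{17157} + 1040 = \frac{17843281}{17157}$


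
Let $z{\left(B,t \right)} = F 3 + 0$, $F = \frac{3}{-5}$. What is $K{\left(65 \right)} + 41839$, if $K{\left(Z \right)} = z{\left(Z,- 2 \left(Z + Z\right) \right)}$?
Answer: $\frac{209186}{5} \approx 41837.0$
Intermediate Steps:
$F = - \frac{3}{5}$ ($F = 3 \left(- \frac{1}{5}\right) = - \frac{3}{5} \approx -0.6$)
$z{\left(B,t \right)} = - \frac{9}{5}$ ($z{\left(B,t \right)} = \left(- \frac{3}{5}\right) 3 + 0 = - \frac{9}{5} + 0 = - \frac{9}{5}$)
$K{\left(Z \right)} = - \frac{9}{5}$
$K{\left(65 \right)} + 41839 = - \frac{9}{5} + 41839 = \frac{209186}{5}$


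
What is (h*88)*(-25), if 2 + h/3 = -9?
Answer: 72600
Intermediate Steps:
h = -33 (h = -6 + 3*(-9) = -6 - 27 = -33)
(h*88)*(-25) = -33*88*(-25) = -2904*(-25) = 72600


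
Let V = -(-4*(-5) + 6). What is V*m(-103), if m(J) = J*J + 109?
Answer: -278668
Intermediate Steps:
m(J) = 109 + J**2 (m(J) = J**2 + 109 = 109 + J**2)
V = -26 (V = -(20 + 6) = -1*26 = -26)
V*m(-103) = -26*(109 + (-103)**2) = -26*(109 + 10609) = -26*10718 = -278668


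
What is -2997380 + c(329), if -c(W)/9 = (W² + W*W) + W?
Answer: -4948679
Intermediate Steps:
c(W) = -18*W² - 9*W (c(W) = -9*((W² + W*W) + W) = -9*((W² + W²) + W) = -9*(2*W² + W) = -9*(W + 2*W²) = -18*W² - 9*W)
-2997380 + c(329) = -2997380 - 9*329*(1 + 2*329) = -2997380 - 9*329*(1 + 658) = -2997380 - 9*329*659 = -2997380 - 1951299 = -4948679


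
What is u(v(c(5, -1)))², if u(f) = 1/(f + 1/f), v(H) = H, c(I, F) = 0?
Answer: 0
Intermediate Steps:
u(v(c(5, -1)))² = (0/(1 + 0²))² = (0/(1 + 0))² = (0/1)² = (0*1)² = 0² = 0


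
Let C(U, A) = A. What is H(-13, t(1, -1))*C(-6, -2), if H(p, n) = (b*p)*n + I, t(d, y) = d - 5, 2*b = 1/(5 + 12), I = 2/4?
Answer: -69/17 ≈ -4.0588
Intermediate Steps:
I = ½ (I = 2*(¼) = ½ ≈ 0.50000)
b = 1/34 (b = 1/(2*(5 + 12)) = (½)/17 = (½)*(1/17) = 1/34 ≈ 0.029412)
t(d, y) = -5 + d
H(p, n) = ½ + n*p/34 (H(p, n) = (p/34)*n + ½ = n*p/34 + ½ = ½ + n*p/34)
H(-13, t(1, -1))*C(-6, -2) = (½ + (1/34)*(-5 + 1)*(-13))*(-2) = (½ + (1/34)*(-4)*(-13))*(-2) = (½ + 26/17)*(-2) = (69/34)*(-2) = -69/17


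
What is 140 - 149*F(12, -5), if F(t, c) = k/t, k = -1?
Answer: 1829/12 ≈ 152.42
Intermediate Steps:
F(t, c) = -1/t
140 - 149*F(12, -5) = 140 - (-149)/12 = 140 - 149*(-1/12) = 140 + 149/12 = 1829/12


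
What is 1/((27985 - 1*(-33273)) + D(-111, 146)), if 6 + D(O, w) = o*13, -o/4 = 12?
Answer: 1/60628 ≈ 1.6494e-5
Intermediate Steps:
o = -48 (o = -4*12 = -48)
D(O, w) = -630 (D(O, w) = -6 - 48*13 = -6 - 624 = -630)
1/((27985 - 1*(-33273)) + D(-111, 146)) = 1/((27985 - 1*(-33273)) - 630) = 1/((27985 + 33273) - 630) = 1/(61258 - 630) = 1/60628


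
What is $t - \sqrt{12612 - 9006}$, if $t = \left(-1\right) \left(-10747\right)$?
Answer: $10747 - \sqrt{3606} \approx 10687.0$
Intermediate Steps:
$t = 10747$
$t - \sqrt{12612 - 9006} = 10747 - \sqrt{12612 - 9006} = 10747 - \sqrt{3606}$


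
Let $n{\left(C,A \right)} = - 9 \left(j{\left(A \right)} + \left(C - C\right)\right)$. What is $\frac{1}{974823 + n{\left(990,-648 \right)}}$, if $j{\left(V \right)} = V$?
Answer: $\frac{1}{980655} \approx 1.0197 \cdot 10^{-6}$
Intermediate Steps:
$n{\left(C,A \right)} = - 9 A$ ($n{\left(C,A \right)} = - 9 \left(A + \left(C - C\right)\right) = - 9 \left(A + 0\right) = - 9 A$)
$\frac{1}{974823 + n{\left(990,-648 \right)}} = \frac{1}{974823 - -5832} = \frac{1}{974823 + 5832} = \frac{1}{980655}$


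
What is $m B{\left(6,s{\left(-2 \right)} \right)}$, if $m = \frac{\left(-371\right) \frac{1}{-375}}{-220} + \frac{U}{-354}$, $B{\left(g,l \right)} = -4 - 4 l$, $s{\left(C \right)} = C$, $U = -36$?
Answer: $\frac{473111}{1216875} \approx 0.38879$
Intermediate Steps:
$m = \frac{473111}{4867500}$ ($m = \frac{\left(-371\right) \frac{1}{-375}}{-220} - \frac{36}{-354} = \left(-371\right) \left(- \frac{1}{375}\right) \left(- \frac{1}{220}\right) - - \frac{6}{59} = \frac{371}{375} \left(- \frac{1}{220}\right) + \frac{6}{59} = - \frac{371}{82500} + \frac{6}{59} = \frac{473111}{4867500} \approx 0.097198$)
$m B{\left(6,s{\left(-2 \right)} \right)} = \frac{473111 \left(-4 - -8\right)}{4867500} = \frac{473111 \left(-4 + 8\right)}{4867500} = \frac{473111}{4867500} \cdot 4 = \frac{473111}{1216875}$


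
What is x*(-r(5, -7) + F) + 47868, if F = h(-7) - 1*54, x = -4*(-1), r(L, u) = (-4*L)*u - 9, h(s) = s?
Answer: 47100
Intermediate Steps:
r(L, u) = -9 - 4*L*u (r(L, u) = -4*L*u - 9 = -9 - 4*L*u)
x = 4
F = -61 (F = -7 - 1*54 = -7 - 54 = -61)
x*(-r(5, -7) + F) + 47868 = 4*(-(-9 - 4*5*(-7)) - 61) + 47868 = 4*(-(-9 + 140) - 61) + 47868 = 4*(-1*131 - 61) + 47868 = 4*(-131 - 61) + 47868 = 4*(-192) + 47868 = -768 + 47868 = 47100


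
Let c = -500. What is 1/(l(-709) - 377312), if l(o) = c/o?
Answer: -709/267513708 ≈ -2.6503e-6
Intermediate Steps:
l(o) = -500/o
1/(l(-709) - 377312) = 1/(-500/(-709) - 377312) = 1/(-500*(-1/709) - 377312) = 1/(500/709 - 377312) = 1/(-267513708/709) = -709/267513708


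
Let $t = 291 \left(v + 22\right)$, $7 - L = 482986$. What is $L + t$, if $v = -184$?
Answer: $-530121$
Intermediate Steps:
$L = -482979$ ($L = 7 - 482986 = -482979$)
$t = -47142$ ($t = 291 \left(-184 + 22\right) = 291 \left(-162\right) = -47142$)
$L + t = -482979 - 47142 = -530121$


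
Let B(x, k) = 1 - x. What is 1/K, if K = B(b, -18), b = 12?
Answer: -1/11 ≈ -0.090909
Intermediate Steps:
K = -11 (K = 1 - 1*12 = 1 - 12 = -11)
1/K = 1/(-11) = -1/11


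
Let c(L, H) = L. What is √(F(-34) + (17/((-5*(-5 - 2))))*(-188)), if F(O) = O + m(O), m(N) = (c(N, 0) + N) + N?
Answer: 6*I*√7735/35 ≈ 15.077*I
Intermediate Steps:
m(N) = 3*N (m(N) = (N + N) + N = 2*N + N = 3*N)
F(O) = 4*O (F(O) = O + 3*O = 4*O)
√(F(-34) + (17/((-5*(-5 - 2))))*(-188)) = √(4*(-34) + (17/((-5*(-5 - 2))))*(-188)) = √(-136 + (17/((-5*(-7))))*(-188)) = √(-136 + (17/35)*(-188)) = √(-136 - 3196/35) = √(-7956/35) = 6*I*√7735/35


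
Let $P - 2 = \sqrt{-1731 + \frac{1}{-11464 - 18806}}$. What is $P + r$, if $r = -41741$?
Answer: $-41739 + \frac{i \sqrt{1586068420170}}{30270} \approx -41739.0 + 41.605 i$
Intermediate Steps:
$P = 2 + \frac{i \sqrt{1586068420170}}{30270}$ ($P = 2 + \sqrt{-1731 + \frac{1}{-11464 - 18806}} = 2 + \sqrt{-1731 + \frac{1}{-30270}} = 2 + \sqrt{-1731 - \frac{1}{30270}} = 2 + \sqrt{- \frac{52397371}{30270}} = 2 + \frac{i \sqrt{1586068420170}}{30270} \approx 2.0 + 41.605 i$)
$P + r = \left(2 + \frac{i \sqrt{1586068420170}}{30270}\right) - 41741 = -41739 + \frac{i \sqrt{1586068420170}}{30270}$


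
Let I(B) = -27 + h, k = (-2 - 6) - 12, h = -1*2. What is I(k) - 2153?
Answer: -2182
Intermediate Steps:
h = -2
k = -20 (k = -8 - 12 = -20)
I(B) = -29 (I(B) = -27 - 2 = -29)
I(k) - 2153 = -29 - 2153 = -2182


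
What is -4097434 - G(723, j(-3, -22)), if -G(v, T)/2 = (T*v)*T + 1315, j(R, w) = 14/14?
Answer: -4093358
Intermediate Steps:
j(R, w) = 1 (j(R, w) = 14*(1/14) = 1)
G(v, T) = -2630 - 2*v*T**2 (G(v, T) = -2*((T*v)*T + 1315) = -2*(v*T**2 + 1315) = -2*(1315 + v*T**2) = -2630 - 2*v*T**2)
-4097434 - G(723, j(-3, -22)) = -4097434 - (-2630 - 2*723*1**2) = -4097434 - (-2630 - 2*723*1) = -4097434 - (-2630 - 1446) = -4097434 - 1*(-4076) = -4097434 + 4076 = -4093358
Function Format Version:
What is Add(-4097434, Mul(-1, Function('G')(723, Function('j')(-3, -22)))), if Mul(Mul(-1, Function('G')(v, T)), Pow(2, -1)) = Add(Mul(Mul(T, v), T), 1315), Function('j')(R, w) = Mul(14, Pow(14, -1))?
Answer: -4093358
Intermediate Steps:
Function('j')(R, w) = 1 (Function('j')(R, w) = Mul(14, Rational(1, 14)) = 1)
Function('G')(v, T) = Add(-2630, Mul(-2, v, Pow(T, 2))) (Function('G')(v, T) = Mul(-2, Add(Mul(Mul(T, v), T), 1315)) = Mul(-2, Add(Mul(v, Pow(T, 2)), 1315)) = Mul(-2, Add(1315, Mul(v, Pow(T, 2)))) = Add(-2630, Mul(-2, v, Pow(T, 2))))
Add(-4097434, Mul(-1, Function('G')(723, Function('j')(-3, -22)))) = Add(-4097434, Mul(-1, Add(-2630, Mul(-2, 723, Pow(1, 2))))) = Add(-4097434, Mul(-1, Add(-2630, Mul(-2, 723, 1)))) = Add(-4097434, Mul(-1, Add(-2630, -1446))) = Add(-4097434, Mul(-1, -4076)) = Add(-4097434, 4076) = -4093358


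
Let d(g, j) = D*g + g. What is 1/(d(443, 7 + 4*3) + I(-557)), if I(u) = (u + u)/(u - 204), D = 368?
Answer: 761/124399501 ≈ 6.1174e-6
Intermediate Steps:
I(u) = 2*u/(-204 + u) (I(u) = (2*u)/(-204 + u) = 2*u/(-204 + u))
d(g, j) = 369*g (d(g, j) = 368*g + g = 369*g)
1/(d(443, 7 + 4*3) + I(-557)) = 1/(369*443 + 2*(-557)/(-204 - 557)) = 1/(163467 + 2*(-557)/(-761)) = 1/(163467 + 2*(-557)*(-1/761)) = 1/(163467 + 1114/761) = 1/(124399501/761) = 761/124399501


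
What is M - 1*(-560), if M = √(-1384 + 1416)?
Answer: 560 + 4*√2 ≈ 565.66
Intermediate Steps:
M = 4*√2 (M = √32 = 4*√2 ≈ 5.6569)
M - 1*(-560) = 4*√2 - 1*(-560) = 4*√2 + 560 = 560 + 4*√2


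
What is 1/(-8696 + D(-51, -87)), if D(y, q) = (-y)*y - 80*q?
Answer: -1/4337 ≈ -0.00023057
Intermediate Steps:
D(y, q) = -y² - 80*q
1/(-8696 + D(-51, -87)) = 1/(-8696 + (-1*(-51)² - 80*(-87))) = 1/(-8696 + (-1*2601 + 6960)) = 1/(-8696 + (-2601 + 6960)) = 1/(-8696 + 4359) = 1/(-4337) = -1/4337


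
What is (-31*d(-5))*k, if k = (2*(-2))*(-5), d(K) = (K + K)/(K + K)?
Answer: -620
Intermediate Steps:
d(K) = 1 (d(K) = (2*K)/((2*K)) = (2*K)*(1/(2*K)) = 1)
k = 20 (k = -4*(-5) = 20)
(-31*d(-5))*k = -31*1*20 = -31*20 = -620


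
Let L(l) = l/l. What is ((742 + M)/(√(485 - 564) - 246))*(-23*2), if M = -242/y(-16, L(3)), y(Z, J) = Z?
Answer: 17135253/121190 + 139311*I*√79/242380 ≈ 141.39 + 5.1086*I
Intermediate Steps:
L(l) = 1
M = 121/8 (M = -242/(-16) = -242*(-1/16) = 121/8 ≈ 15.125)
((742 + M)/(√(485 - 564) - 246))*(-23*2) = ((742 + 121/8)/(√(485 - 564) - 246))*(-23*2) = (6057/(8*(√(-79) - 246)))*(-46) = (6057/(8*(I*√79 - 246)))*(-46) = (6057/(8*(-246 + I*√79)))*(-46) = -139311/(4*(-246 + I*√79))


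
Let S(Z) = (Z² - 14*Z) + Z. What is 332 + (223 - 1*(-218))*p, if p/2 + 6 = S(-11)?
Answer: 227888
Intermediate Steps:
S(Z) = Z² - 13*Z
p = 516 (p = -12 + 2*(-11*(-13 - 11)) = -12 + 2*(-11*(-24)) = -12 + 2*264 = -12 + 528 = 516)
332 + (223 - 1*(-218))*p = 332 + (223 - 1*(-218))*516 = 332 + (223 + 218)*516 = 332 + 441*516 = 332 + 227556 = 227888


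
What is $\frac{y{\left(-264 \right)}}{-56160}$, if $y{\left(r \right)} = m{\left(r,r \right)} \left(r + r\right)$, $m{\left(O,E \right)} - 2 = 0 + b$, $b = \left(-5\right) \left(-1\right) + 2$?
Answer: $\frac{11}{130} \approx 0.084615$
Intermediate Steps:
$b = 7$ ($b = 5 + 2 = 7$)
$m{\left(O,E \right)} = 9$ ($m{\left(O,E \right)} = 2 + \left(0 + 7\right) = 2 + 7 = 9$)
$y{\left(r \right)} = 18 r$ ($y{\left(r \right)} = 9 \left(r + r\right) = 9 \cdot 2 r = 18 r$)
$\frac{y{\left(-264 \right)}}{-56160} = \frac{18 \left(-264\right)}{-56160} = \left(-4752\right) \left(- \frac{1}{56160}\right) = \frac{11}{130}$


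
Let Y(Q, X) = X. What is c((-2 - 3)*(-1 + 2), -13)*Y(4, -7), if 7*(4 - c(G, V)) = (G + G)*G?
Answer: 22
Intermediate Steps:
c(G, V) = 4 - 2*G**2/7 (c(G, V) = 4 - (G + G)*G/7 = 4 - 2*G*G/7 = 4 - 2*G**2/7)
c((-2 - 3)*(-1 + 2), -13)*Y(4, -7) = (4 - 2*(-1 + 2)**2*(-2 - 3)**2/7)*(-7) = (4 - 2*(-5*1)**2/7)*(-7) = (4 - 2/7*(-5)**2)*(-7) = (4 - 2/7*25)*(-7) = (4 - 50/7)*(-7) = -22/7*(-7) = 22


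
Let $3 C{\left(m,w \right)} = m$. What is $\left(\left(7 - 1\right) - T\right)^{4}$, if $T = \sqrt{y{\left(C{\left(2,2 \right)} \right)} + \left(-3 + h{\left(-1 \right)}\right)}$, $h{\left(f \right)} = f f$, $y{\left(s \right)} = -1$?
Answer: $\left(6 - i \sqrt{3}\right)^{4} \approx 657.0 - 1371.8 i$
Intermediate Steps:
$C{\left(m,w \right)} = \frac{m}{3}$
$h{\left(f \right)} = f^{2}$
$T = i \sqrt{3}$ ($T = \sqrt{-1 - \left(3 - \left(-1\right)^{2}\right)} = \sqrt{-1 + \left(-3 + 1\right)} = \sqrt{-1 - 2} = \sqrt{-3} = i \sqrt{3} \approx 1.732 i$)
$\left(\left(7 - 1\right) - T\right)^{4} = \left(\left(7 - 1\right) - i \sqrt{3}\right)^{4} = \left(6 - i \sqrt{3}\right)^{4}$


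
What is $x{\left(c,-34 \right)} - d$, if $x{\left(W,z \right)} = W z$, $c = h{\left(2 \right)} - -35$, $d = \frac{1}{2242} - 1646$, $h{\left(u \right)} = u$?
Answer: $\frac{869895}{2242} \approx 388.0$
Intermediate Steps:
$d = - \frac{3690331}{2242}$ ($d = \frac{1}{2242} - 1646 = - \frac{3690331}{2242} \approx -1646.0$)
$c = 37$ ($c = 2 - -35 = 2 + 35 = 37$)
$x{\left(c,-34 \right)} - d = 37 \left(-34\right) - - \frac{3690331}{2242} = -1258 + \frac{3690331}{2242} = \frac{869895}{2242}$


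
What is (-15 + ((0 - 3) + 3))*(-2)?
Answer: 30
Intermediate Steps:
(-15 + ((0 - 3) + 3))*(-2) = (-15 + (-3 + 3))*(-2) = (-15 + 0)*(-2) = -15*(-2) = 30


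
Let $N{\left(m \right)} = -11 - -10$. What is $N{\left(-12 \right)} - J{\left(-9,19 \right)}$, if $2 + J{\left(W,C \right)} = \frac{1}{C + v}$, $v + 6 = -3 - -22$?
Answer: $\frac{31}{32} \approx 0.96875$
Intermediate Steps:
$v = 13$ ($v = -6 - -19 = -6 + \left(-3 + 22\right) = -6 + 19 = 13$)
$N{\left(m \right)} = -1$ ($N{\left(m \right)} = -11 + 10 = -1$)
$J{\left(W,C \right)} = -2 + \frac{1}{13 + C}$ ($J{\left(W,C \right)} = -2 + \frac{1}{C + 13} = -2 + \frac{1}{13 + C}$)
$N{\left(-12 \right)} - J{\left(-9,19 \right)} = -1 - \frac{-25 - 38}{13 + 19} = -1 - \frac{-25 - 38}{32} = -1 - \frac{1}{32} \left(-63\right) = -1 - - \frac{63}{32} = -1 + \frac{63}{32} = \frac{31}{32}$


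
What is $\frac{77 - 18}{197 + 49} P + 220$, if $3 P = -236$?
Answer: $\frac{74218}{369} \approx 201.13$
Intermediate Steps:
$P = - \frac{236}{3}$ ($P = \frac{1}{3} \left(-236\right) = - \frac{236}{3} \approx -78.667$)
$\frac{77 - 18}{197 + 49} P + 220 = \frac{77 - 18}{197 + 49} \left(- \frac{236}{3}\right) + 220 = \frac{59}{246} \left(- \frac{236}{3}\right) + 220 = - \frac{6962}{369} + 220 = \frac{74218}{369}$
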